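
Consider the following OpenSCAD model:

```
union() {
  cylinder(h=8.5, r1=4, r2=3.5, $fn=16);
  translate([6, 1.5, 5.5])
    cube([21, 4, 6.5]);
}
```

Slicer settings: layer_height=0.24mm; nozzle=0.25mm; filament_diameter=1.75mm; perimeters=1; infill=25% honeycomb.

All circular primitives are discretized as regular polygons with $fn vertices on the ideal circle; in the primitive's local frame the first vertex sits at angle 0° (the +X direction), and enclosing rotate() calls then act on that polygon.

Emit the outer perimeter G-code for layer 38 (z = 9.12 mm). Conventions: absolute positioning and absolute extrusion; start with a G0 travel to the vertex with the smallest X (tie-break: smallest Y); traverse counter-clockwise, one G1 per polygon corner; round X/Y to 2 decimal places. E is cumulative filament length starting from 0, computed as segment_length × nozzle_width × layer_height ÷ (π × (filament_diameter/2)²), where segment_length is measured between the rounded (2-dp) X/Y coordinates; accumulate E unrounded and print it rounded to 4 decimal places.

G0 X6.00 Y1.50 Z9.12
G1 X27.00 Y1.50 E0.5238
G1 X27.00 Y5.50 E0.6236
G1 X6.00 Y5.50 E1.1475
G1 X6.00 Y1.50 E1.2473

At z = 9.12 mm: the cone does not reach this height (z outside [0, 8.5]); the cube at (6, 1.5) is present — its section is the full 21×4 rectangle; Combining (union): only the 21×4 cube at (6, 1.5) is present, so the union is just that shape — 1 connected region. The outline is a single polygon with 4 vertices. Extrusion per mm of travel: 0.25 × 0.24 / (π × 0.875²) = 0.024945. Accumulating E over each segment gives final E = 1.2473.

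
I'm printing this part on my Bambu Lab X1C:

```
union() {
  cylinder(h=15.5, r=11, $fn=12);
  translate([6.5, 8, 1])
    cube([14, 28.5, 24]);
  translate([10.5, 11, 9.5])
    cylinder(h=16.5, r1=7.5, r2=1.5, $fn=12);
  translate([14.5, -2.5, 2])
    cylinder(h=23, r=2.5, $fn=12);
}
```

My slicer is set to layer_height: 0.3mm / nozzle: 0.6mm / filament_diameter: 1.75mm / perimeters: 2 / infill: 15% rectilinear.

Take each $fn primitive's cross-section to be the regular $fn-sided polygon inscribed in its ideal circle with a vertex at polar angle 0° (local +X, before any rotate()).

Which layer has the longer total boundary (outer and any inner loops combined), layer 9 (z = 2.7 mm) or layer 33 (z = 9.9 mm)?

layer 9 (z = 2.7 mm)

Layer 9 (z = 2.7): the r=11 cylinder gives a regular 12-gon of circumradius 11 (constant along its height) (perimeter = 2·12·11.000·sin(180°/12) = 68.33 mm); the cube at (6.5, 8) (footprint 14×28.5) is included at this height (perimeter 85.00 mm); the cone at (10.5, 11) does not reach this height (z outside [9.5, 26]); the r=2.5 cylinder at (14.5, -2.5) contributes a regular 12-gon of circumradius 2.5 (perimeter = 2·12·2.500·sin(180°/12) = 15.53 mm); Taking the union: the regions partially overlap (shared area 0.14 mm²), so the edge portions inside another operand are dropped and the merged outline is re-measured after clipping — boundary = 167.06 mm. So its perimeter = 167.06 mm. Layer 33 (z = 9.9): the cylinder: section is a regular 12-gon, circumradius r=11 (perimeter = 2·12·11.000·sin(180°/12) = 68.33 mm); the cube at (6.5, 8) (footprint 14×28.5) is included at this height (perimeter 85.00 mm); the cone at (10.5, 11) (r1=7.5→r2=1.5) has section circumradius 7.355 here — a regular 12-gon (perimeter = 2·12·7.355·sin(180°/12) = 45.68 mm); the r=2.5 cylinder at (14.5, -2.5) contributes a regular 12-gon of circumradius 2.5 (perimeter = 2·12·2.500·sin(180°/12) = 15.53 mm); Combining (union): the regions partially overlap (shared area 117.90 mm²), so the edge portions inside another operand are dropped and the merged outline is re-measured after clipping — boundary = 156.55 mm. So its perimeter = 156.55 mm. Layer 9 is larger (167.06 vs 156.55 mm).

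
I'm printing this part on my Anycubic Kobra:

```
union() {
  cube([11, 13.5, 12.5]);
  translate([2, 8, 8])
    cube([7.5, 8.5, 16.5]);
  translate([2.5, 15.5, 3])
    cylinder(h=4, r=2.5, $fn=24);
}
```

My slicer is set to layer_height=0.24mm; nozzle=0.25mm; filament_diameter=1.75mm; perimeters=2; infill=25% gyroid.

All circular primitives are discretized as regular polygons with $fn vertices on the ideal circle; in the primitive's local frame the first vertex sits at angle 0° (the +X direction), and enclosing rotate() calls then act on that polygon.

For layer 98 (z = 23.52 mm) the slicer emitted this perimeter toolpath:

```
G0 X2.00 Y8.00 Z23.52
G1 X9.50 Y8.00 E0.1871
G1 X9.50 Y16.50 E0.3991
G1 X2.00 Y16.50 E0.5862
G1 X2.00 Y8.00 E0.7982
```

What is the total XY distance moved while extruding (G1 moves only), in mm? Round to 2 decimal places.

32.00 mm

Sum the Euclidean lengths of each G1 segment: total = 32.00 mm.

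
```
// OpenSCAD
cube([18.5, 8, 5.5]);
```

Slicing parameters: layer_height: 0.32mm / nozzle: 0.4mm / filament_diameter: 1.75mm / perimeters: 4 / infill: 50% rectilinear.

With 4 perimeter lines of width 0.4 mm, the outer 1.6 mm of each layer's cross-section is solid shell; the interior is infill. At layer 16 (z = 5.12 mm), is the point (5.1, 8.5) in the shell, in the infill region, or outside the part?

outside

At z = 5.12 mm: the 18.5×8 cube contributes its full rectangle. Overall, the cross-section is a single solid region. The nearest boundary edge runs (18.50, 8.00)→(0.00, 8.00); distance from the point to it = 0.50 mm. The point is not inside any of the regions above, so it lies outside the cross-section (0.50 mm from the nearest boundary).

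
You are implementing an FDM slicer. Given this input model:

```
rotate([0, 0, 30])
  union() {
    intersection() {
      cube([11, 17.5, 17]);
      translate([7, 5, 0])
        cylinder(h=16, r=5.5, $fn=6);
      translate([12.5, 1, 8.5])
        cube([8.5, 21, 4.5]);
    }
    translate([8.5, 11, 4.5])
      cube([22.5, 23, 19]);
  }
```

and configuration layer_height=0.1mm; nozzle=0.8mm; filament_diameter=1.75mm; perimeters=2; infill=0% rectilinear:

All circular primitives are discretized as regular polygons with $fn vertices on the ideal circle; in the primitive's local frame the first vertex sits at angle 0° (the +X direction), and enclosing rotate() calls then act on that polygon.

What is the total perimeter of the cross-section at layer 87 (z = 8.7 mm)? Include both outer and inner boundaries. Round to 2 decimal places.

At z = 8.7 mm: the 11×17.5 cube contributes its full rectangle (perimeter 57.00 mm); the cylinder at (7, 5): section is a regular 6-gon, circumradius r=5.5 (perimeter = 2·6·5.500·sin(180°/6) = 33.00 mm); the cube at (12.5, 1) is present — its section is the full 8.5×21 rectangle (perimeter 59.00 mm); Keeping only the common overlap: the r=5.5 cylinder at (7, 5) partially overlaps the 11×17.5 cube; clipping to the common part keeps 74.69 mm²; the 8.5×21 cube at (12.5, 1) does not overlap the running intersection (empty) — nothing remains; the cube at (8.5, 11) is present — its section is the full 22.5×23 rectangle (perimeter 91.00 mm); Taking the union: only the 22.5×23 cube at (8.5, 11) is present, so the union is just that shape — boundary = 91.00 mm; (rotated 30° about Z; rotation is an isometry so areas/perimeters/island counts are preserved). Overall, the cross-section is a single solid region. Total boundary length (outer) = 91.00 mm.

91.00 mm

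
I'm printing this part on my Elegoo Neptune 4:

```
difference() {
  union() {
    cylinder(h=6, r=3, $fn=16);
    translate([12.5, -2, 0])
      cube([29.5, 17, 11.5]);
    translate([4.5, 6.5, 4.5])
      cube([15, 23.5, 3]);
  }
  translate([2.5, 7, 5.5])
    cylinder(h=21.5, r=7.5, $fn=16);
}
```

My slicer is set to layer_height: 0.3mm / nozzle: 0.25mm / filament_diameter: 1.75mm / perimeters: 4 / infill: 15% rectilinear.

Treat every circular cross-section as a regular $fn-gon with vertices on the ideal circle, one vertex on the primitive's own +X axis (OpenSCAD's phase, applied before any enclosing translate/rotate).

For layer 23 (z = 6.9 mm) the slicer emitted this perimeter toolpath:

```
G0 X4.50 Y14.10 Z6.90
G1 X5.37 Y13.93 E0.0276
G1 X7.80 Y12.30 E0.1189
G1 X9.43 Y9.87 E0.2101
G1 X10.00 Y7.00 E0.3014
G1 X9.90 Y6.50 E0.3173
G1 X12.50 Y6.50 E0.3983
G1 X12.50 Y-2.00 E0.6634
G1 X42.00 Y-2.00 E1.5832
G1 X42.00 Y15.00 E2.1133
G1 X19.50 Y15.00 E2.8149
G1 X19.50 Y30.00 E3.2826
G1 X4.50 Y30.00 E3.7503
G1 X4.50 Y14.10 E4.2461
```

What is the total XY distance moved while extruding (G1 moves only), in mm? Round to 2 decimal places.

Sum the Euclidean lengths of each G1 segment: total = 136.17 mm.

136.17 mm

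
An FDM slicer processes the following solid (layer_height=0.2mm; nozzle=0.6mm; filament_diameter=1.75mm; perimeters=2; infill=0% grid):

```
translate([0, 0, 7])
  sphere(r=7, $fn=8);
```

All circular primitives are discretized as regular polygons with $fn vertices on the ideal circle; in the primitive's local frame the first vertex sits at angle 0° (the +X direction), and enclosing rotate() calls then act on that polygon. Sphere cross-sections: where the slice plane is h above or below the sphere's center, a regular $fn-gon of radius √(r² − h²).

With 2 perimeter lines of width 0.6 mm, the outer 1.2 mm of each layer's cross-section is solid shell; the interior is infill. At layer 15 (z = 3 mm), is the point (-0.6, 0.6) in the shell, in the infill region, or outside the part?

At z = 3 mm: the sphere: section is a regular 8-gon, circumradius = √(r²−h²) = √(7²−4²) = 5.745. Overall, the cross-section is a single solid region. The nearest boundary edge runs (0.00, 5.74)→(-4.06, 4.06); distance from the point to it = 4.52 mm. The point is inside the cross-section and 4.52 mm from the nearest boundary — more than the 1.2 mm shell width (2 × 0.6), so it's in the infill interior.

infill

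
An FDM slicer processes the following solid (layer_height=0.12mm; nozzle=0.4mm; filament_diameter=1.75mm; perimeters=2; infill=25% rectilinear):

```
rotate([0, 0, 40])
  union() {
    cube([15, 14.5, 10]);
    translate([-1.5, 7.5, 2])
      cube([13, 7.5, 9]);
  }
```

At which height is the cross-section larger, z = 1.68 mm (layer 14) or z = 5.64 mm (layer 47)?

layer 47 (z = 5.64 mm)

Layer 14 (z = 1.68): the cube is present — its section is the full 15×14.5 rectangle (area 217.50 mm²); the cube at (-1.5, 7.5) does not reach this height (z outside [2, 11]); Combining (union): only the 15×14.5 cube is present, so the union is just that shape — area = 217.50 mm²; (whole slice rotated 40° about Z — lengths, areas and connectivity unchanged). So its area = 217.50 mm². Layer 47 (z = 5.64): the cube is present — its section is the full 15×14.5 rectangle (area 217.50 mm²); the cube at (-1.5, 7.5) is present — its section is the full 13×7.5 rectangle (area 97.50 mm²); Merging all regions: the regions partially overlap — summed areas 315.00 mm² minus the doubly-counted overlap 80.50 mm² gives 234.50 mm² — area = 234.50 mm²; (rotated 40° about Z; rotation is an isometry so areas/perimeters/island counts are preserved). So its area = 234.50 mm². Layer 47 is larger (234.50 vs 217.50 mm²).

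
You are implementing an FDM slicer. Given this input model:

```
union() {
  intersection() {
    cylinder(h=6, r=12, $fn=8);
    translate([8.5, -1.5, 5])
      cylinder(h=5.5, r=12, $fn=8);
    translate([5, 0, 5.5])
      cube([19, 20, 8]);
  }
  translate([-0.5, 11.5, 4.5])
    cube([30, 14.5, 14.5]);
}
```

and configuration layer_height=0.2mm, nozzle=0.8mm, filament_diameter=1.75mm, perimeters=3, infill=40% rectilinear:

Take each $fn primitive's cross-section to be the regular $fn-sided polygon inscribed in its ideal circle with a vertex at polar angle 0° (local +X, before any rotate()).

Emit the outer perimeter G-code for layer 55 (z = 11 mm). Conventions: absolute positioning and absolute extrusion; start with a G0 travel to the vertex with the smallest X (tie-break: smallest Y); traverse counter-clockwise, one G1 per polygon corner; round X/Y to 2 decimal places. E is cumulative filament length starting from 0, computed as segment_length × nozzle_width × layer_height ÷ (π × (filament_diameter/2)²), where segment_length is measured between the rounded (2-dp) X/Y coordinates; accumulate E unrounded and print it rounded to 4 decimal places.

At z = 11 mm: the cylinder is absent (z outside [0, 6]); the cylinder at (8.5, -1.5) is not intersected at this z (z outside [5, 10.5]); the cube at (5, 0) is present — its section is the full 19×20 rectangle; Keeping only the common overlap: at least one operand is absent at this height, so nothing remains; the 30×14.5 cube at (-0.5, 11.5) contributes its full rectangle; Taking the union: only the 30×14.5 cube at (-0.5, 11.5) is present, so the union is just that shape — 1 connected region. The outline is a single polygon with 4 vertices. Extrusion per mm of travel: 0.8 × 0.2 / (π × 0.875²) = 0.066520. Accumulating E over each segment gives final E = 5.9203.

G0 X-0.50 Y11.50 Z11.00
G1 X29.50 Y11.50 E1.9956
G1 X29.50 Y26.00 E2.9602
G1 X-0.50 Y26.00 E4.9558
G1 X-0.50 Y11.50 E5.9203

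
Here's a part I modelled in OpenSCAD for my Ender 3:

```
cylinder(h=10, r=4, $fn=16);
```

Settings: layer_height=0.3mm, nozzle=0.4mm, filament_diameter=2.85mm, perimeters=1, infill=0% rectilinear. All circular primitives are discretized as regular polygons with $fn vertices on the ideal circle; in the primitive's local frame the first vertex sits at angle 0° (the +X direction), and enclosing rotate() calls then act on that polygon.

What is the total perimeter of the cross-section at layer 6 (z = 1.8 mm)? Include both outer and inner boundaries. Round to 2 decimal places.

24.97 mm

At z = 1.8 mm: the r=4 cylinder contributes a regular 16-gon of circumradius 4 (perimeter = 2·16·4.000·sin(180°/16) = 24.97 mm). Overall, the cross-section is a single solid region. Total boundary length (outer) = 24.97 mm.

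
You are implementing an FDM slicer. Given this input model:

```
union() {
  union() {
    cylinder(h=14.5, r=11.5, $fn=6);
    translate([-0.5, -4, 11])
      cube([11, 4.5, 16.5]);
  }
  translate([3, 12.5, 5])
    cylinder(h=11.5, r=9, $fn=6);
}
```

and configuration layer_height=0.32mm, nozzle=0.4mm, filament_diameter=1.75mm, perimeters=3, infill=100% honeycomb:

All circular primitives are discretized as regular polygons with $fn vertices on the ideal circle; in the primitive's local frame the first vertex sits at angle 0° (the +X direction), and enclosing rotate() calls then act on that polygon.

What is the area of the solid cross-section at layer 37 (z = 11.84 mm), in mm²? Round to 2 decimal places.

At z = 11.84 mm: the r=11.5 cylinder contributes a regular 6-gon of circumradius 11.5 (area = (6/2)·11.500²·sin(360°/6) = 343.60 mm²); the cube at (-0.5, -4) (footprint 11×4.5) is included at this height (area 49.50 mm²); Merging all regions: the regions partially overlap — summed areas 393.10 mm² minus the doubly-counted overlap 48.02 mm² gives 345.08 mm² — area = 345.08 mm²; the r=9 cylinder at (3, 12.5) gives a regular 6-gon of circumradius 9 (constant along its height) (area = (6/2)·9.000²·sin(360°/6) = 210.44 mm²); Taking the union: the regions partially overlap — summed areas 555.52 mm² minus the doubly-counted overlap 53.31 mm² gives 502.21 mm² — area = 502.21 mm². Overall, the cross-section is a single solid region. Net area = 502.21 mm².

502.21 mm²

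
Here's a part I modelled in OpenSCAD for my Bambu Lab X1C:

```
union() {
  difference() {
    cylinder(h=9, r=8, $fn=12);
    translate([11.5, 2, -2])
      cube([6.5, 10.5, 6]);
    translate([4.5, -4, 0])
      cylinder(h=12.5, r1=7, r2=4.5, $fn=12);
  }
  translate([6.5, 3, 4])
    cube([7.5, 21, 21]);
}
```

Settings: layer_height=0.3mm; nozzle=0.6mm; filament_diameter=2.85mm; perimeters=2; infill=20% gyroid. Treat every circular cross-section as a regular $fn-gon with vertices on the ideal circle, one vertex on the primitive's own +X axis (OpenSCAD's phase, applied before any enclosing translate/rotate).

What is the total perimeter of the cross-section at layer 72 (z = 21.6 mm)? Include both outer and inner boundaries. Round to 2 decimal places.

At z = 21.6 mm: the cylinder is absent (z outside [0, 9]); the cube at (11.5, 2) is not intersected at this z (z outside [-2, 4]); the cone at (4.5, -4) does not reach this height (z outside [0, 12.5]); Subtracting the remaining from the first: the first operand is absent here, so nothing remains; the cube at (6.5, 3) is present — its section is the full 7.5×21 rectangle (perimeter 57.00 mm); Taking the union: only the 7.5×21 cube at (6.5, 3) is present, so the union is just that shape — boundary = 57.00 mm. Overall, the cross-section is a single solid region. Total boundary length (outer) = 57.00 mm.

57.00 mm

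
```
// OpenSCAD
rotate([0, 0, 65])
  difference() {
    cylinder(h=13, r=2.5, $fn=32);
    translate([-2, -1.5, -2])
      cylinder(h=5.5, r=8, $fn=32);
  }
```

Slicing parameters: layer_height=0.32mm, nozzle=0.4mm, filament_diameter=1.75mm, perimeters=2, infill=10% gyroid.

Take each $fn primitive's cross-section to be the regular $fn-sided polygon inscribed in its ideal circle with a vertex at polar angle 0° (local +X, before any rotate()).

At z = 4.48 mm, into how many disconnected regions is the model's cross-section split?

At z = 4.48 mm: the r=2.5 cylinder contributes a regular 32-gon of circumradius 2.5; the cylinder at (-2, -1.5) is not intersected at this z (z outside [-2, 3.5]); Taking the first minus the rest: none of the subtracted shapes is present at this height, so the r=2.5 cylinder is unchanged — 1 connected region; (whole slice rotated 65° about Z — lengths, areas and connectivity unchanged). The result has 1 disconnected region.

1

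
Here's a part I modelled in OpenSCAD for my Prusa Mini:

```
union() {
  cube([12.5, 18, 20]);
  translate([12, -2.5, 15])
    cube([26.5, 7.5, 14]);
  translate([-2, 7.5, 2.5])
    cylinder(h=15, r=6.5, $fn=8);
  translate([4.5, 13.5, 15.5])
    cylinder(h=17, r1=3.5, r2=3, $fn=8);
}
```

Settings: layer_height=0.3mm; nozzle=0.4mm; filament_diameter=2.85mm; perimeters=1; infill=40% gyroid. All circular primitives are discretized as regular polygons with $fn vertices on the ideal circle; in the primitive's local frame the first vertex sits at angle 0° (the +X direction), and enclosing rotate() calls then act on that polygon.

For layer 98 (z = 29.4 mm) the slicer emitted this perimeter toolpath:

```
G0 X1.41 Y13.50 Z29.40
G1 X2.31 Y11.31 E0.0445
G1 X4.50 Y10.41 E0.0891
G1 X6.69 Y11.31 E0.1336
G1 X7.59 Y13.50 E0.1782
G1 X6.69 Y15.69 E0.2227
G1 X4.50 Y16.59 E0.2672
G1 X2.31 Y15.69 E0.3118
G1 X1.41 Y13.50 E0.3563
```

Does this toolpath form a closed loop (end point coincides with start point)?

yes

Start point (G0): (1.41, 13.50). End point (last G1): the path returns to the start — closed.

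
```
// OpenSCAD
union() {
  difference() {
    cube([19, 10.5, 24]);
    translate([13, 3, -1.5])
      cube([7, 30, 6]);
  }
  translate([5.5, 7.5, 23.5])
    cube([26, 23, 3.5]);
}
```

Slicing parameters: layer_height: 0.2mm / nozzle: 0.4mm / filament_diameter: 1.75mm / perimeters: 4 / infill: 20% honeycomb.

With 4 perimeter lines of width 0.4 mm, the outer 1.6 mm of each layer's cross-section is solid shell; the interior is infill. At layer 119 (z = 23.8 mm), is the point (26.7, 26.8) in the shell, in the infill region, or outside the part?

At z = 23.8 mm: the 19×10.5 cube contributes its full rectangle; the cube at (13, 3) does not reach this height (z outside [-1.5, 4.5]); Subtracting the remaining from the first: none of the subtracted shapes is present at this height, so the 19×10.5 cube is unchanged — 1 connected region; the cube at (5.5, 7.5) is present — its section is the full 26×23 rectangle; Taking the union: the regions partially overlap (shared area 40.50 mm²), so overlapping operands fuse into one piece — 1 connected region. Overall, the cross-section is a single solid region. The nearest boundary edge runs (5.50, 30.50)→(31.50, 30.50); distance from the point to it = 3.70 mm. The point is inside the cross-section and 3.70 mm from the nearest boundary — more than the 1.6 mm shell width (4 × 0.4), so it's in the infill interior.

infill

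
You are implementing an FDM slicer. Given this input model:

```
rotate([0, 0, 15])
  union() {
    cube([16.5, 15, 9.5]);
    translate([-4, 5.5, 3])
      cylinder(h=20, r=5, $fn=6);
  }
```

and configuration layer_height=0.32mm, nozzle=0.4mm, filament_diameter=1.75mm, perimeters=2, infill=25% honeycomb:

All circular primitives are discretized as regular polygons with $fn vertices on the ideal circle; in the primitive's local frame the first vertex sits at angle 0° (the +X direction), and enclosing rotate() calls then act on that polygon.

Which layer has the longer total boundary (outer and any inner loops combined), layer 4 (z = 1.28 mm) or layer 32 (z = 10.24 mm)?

layer 4 (z = 1.28 mm)

Layer 4 (z = 1.28): the cube is present — its section is the full 16.5×15 rectangle (perimeter 63.00 mm); the cylinder at (-4, 5.5) does not reach this height (z outside [3, 23]); Taking the union: only the 16.5×15 cube is present, so the union is just that shape — boundary = 63.00 mm; (rotated 15° about Z; rotation is an isometry so areas/perimeters/island counts are preserved). So its perimeter = 63.00 mm. Layer 32 (z = 10.24): the cube is absent (z outside [0, 9.5]); the cylinder at (-4, 5.5): section is a regular 6-gon, circumradius r=5 (perimeter = 2·6·5.000·sin(180°/6) = 30.00 mm); Merging all regions: only the r=5 cylinder at (-4, 5.5) is present, so the union is just that shape — boundary = 30.00 mm; (whole slice rotated 15° about Z — lengths, areas and connectivity unchanged). So its perimeter = 30.00 mm. Layer 4 is larger (63.00 vs 30.00 mm).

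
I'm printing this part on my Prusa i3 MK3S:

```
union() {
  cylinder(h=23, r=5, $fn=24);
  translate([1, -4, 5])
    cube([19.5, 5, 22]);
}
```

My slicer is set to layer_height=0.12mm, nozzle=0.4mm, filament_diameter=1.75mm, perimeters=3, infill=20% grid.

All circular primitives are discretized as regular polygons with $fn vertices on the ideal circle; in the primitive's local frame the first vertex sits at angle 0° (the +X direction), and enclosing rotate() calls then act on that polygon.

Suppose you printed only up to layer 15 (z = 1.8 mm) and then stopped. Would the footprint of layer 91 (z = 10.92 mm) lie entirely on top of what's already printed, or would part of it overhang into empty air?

Compare the two slices. At z = 1.8: the r=5 cylinder contributes a regular 24-gon of circumradius 5 (area = (24/2)·5.000²·sin(360°/24) = 77.65 mm²); the cube at (1, -4) is not intersected at this z (z outside [5, 27]); Combining (union): only the r=5 cylinder is present, so the union is just that shape — area = 77.65 mm². At z = 10.92: the r=5 cylinder contributes a regular 24-gon of circumradius 5 (area = (24/2)·5.000²·sin(360°/24) = 77.65 mm²); the cube at (1, -4) is present — its section is the full 19.5×5 rectangle (area 97.50 mm²); Taking the union: the regions partially overlap — summed areas 175.15 mm² minus the doubly-counted overlap 17.39 mm² gives 157.75 mm² — area = 157.75 mm². Checking containment: at z = 10.92 the cross-section extends beyond the z = 1.8 cross-section by about 80.11 mm².

part overhangs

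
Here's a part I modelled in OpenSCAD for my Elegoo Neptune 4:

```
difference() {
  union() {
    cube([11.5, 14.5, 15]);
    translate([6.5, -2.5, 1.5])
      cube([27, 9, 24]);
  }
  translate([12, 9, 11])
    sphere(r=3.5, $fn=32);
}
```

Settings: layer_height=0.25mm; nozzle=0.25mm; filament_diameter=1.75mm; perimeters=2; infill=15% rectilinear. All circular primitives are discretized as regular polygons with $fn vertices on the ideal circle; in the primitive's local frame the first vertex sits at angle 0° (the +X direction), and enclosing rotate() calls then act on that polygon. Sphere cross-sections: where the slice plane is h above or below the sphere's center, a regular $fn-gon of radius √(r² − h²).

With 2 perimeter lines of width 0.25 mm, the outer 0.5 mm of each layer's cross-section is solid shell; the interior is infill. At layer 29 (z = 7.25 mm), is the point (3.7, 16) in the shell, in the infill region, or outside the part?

At z = 7.25 mm: the cube (footprint 11.5×14.5) is included at this height; the cube at (6.5, -2.5) is present — its section is the full 27×9 rectangle; Taking the union: the regions partially overlap (shared area 32.50 mm²), so overlapping operands fuse into one piece — 1 connected region; the sphere at (12, 9) is not intersected at this z (|z−center|=3.750 > r=3.5); Taking the first minus the rest: none of the subtracted shapes is present at this height, so the result so far is unchanged — 1 connected region. Overall, the cross-section is a single solid region. The nearest boundary edge runs (0.00, 14.50)→(11.50, 14.50); distance from the point to it = 1.50 mm. The point is not inside any of the regions above, so it lies outside the cross-section (1.50 mm from the nearest boundary).

outside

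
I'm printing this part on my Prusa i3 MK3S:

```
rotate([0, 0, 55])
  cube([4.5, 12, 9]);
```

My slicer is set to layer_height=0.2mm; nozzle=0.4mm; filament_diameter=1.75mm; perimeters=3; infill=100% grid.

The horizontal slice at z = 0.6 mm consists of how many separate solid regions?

1

At z = 0.6 mm: the cube (footprint 4.5×12) is included at this height; (whole slice rotated 55° about Z — lengths, areas and connectivity unchanged). The result has 1 disconnected region.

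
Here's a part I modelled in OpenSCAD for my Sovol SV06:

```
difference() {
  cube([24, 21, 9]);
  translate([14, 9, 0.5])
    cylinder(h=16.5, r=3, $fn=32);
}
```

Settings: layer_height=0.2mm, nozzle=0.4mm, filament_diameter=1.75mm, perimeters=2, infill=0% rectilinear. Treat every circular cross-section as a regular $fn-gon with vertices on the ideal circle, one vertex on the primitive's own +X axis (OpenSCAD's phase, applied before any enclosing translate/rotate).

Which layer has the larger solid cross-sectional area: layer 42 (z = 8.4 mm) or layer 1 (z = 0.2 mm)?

Layer 42 (z = 8.4): the cube is present — its section is the full 24×21 rectangle (area 504.00 mm²); the cylinder at (14, 9): section is a regular 32-gon, circumradius r=3 (area = (32/2)·3.000²·sin(360°/32) = 28.09 mm²); Taking the first minus the rest: starting from the 24×21 cube (504.00 mm²), the r=3 cylinder at (14, 9) lies wholly inside it (removes its full 28.09 mm² and its 18.82 mm outline becomes a hole wall) — area = 475.91 mm². So its area = 475.91 mm². Layer 1 (z = 0.2): the cube is present — its section is the full 24×21 rectangle (area 504.00 mm²); the cylinder at (14, 9) is not intersected at this z (z outside [0.5, 17]); Subtracting the remaining from the first: none of the subtracted shapes is present at this height, so the 24×21 cube is unchanged — area = 504.00 mm². So its area = 504.00 mm². Layer 1 is larger (504.00 vs 475.91 mm²).

layer 1 (z = 0.2 mm)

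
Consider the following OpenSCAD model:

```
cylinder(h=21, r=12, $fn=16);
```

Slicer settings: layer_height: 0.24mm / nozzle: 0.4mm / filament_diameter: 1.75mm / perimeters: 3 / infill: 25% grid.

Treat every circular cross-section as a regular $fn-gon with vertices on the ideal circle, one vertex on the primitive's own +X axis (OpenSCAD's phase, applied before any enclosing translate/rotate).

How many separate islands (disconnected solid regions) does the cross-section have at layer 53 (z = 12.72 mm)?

At z = 12.72 mm: the r=12 cylinder contributes a regular 16-gon of circumradius 12. Overall, the cross-section is a single solid region. Island count = 1.

1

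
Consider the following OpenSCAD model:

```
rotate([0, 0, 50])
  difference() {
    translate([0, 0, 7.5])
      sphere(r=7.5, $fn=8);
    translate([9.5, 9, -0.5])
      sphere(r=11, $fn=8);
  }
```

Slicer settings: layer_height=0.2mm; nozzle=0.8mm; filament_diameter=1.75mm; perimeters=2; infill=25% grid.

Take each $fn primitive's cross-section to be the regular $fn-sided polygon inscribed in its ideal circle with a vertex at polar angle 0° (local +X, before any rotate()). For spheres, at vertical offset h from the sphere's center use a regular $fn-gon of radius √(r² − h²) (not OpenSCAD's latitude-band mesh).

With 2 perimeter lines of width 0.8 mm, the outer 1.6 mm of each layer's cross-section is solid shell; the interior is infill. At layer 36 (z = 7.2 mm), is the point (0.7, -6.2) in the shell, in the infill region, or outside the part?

shell

At z = 7.2 mm: the r=7.5 sphere contributes a regular 8-gon of circumradius √(7.5²−0.3²) = 7.494; the sphere at (9.5, 9): section is a regular 8-gon, circumradius = √(r²−h²) = √(11²−7.7²) = 7.856; After the difference (first − rest): starting from the r=7.5 sphere, the r=11 sphere at (9.5, 9) partially overlaps it — only the 6.18 mm² overlap (of its 174.54 mm²) is removed, clipping the outline — 1 connected region; (whole slice rotated 50° about Z — lengths, areas and connectivity unchanged). Overall, the cross-section is a single solid region. Undo the 50° rotation: the query point maps to (-4.300, -4.522) in the un-rotated model frame. The nearest boundary edge runs (-0.00, -7.49)→(-5.30, -5.30); distance from the point to it = 1.10 mm. The point is inside the cross-section, 1.10 mm from the nearest boundary — within the 1.6 mm shell band (2 × 0.8).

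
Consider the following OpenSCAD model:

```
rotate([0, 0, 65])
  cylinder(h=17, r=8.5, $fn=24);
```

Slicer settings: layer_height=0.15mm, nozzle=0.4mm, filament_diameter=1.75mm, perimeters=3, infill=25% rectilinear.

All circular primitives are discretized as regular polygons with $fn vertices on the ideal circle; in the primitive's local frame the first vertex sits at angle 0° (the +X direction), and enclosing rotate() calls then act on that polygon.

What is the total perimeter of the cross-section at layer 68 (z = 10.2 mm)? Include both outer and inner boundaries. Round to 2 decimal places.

At z = 10.2 mm: the r=8.5 cylinder gives a regular 24-gon of circumradius 8.5 (constant along its height) (perimeter = 2·24·8.500·sin(180°/24) = 53.25 mm); (whole slice rotated 65° about Z — lengths, areas and connectivity unchanged). Overall, the cross-section is a single solid region. Total boundary length (outer) = 53.25 mm.

53.25 mm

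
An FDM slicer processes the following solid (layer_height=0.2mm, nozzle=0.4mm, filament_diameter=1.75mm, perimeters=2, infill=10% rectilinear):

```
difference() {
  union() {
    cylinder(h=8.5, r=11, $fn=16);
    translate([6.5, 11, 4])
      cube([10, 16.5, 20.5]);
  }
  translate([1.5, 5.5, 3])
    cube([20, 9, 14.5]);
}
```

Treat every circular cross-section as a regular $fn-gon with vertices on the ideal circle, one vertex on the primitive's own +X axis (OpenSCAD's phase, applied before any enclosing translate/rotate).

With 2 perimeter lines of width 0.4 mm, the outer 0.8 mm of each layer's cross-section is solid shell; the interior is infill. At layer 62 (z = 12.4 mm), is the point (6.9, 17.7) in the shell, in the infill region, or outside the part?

shell

At z = 12.4 mm: the cylinder does not reach this height (z outside [0, 8.5]); the cube at (6.5, 11) is present — its section is the full 10×16.5 rectangle; Combining (union): only the 10×16.5 cube at (6.5, 11) is present, so the union is just that shape — 1 connected region; the cube at (1.5, 5.5) is present — its section is the full 20×9 rectangle; Subtracting the remaining from the first: starting from that combined region, the 20×9 cube at (1.5, 5.5) partially overlaps it — only the 35.00 mm² overlap (of its 180.00 mm²) is removed, clipping the outline — 1 connected region. Overall, the cross-section is a single solid region. The nearest boundary edge runs (6.50, 14.50)→(6.50, 27.50); distance from the point to it = 0.40 mm. The point is inside the cross-section, 0.40 mm from the nearest boundary — within the 0.8 mm shell band (2 × 0.4).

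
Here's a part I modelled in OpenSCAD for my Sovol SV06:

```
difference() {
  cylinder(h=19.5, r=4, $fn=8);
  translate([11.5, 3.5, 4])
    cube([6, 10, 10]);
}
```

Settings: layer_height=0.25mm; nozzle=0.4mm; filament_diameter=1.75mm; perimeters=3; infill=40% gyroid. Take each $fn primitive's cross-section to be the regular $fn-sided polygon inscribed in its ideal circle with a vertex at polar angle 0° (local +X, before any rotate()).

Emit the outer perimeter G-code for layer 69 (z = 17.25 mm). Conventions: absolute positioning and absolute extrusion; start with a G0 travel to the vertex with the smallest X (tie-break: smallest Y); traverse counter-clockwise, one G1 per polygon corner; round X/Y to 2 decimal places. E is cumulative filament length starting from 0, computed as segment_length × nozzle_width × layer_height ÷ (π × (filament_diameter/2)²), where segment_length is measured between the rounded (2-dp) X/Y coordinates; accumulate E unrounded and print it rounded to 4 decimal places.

At z = 17.25 mm: the r=4 cylinder gives a regular 8-gon of circumradius 4 (constant along its height); the cube at (11.5, 3.5) is absent (z outside [4, 14]); Taking the first minus the rest: none of the subtracted shapes is present at this height, so the r=4 cylinder is unchanged — 1 connected region. The outline is a single polygon with 8 vertices. Extrusion per mm of travel: 0.4 × 0.25 / (π × 0.875²) = 0.041575. Accumulating E over each segment gives final E = 1.0185.

G0 X-4.00 Y0.00 Z17.25
G1 X-2.83 Y-2.83 E0.1273
G1 X0.00 Y-4.00 E0.2546
G1 X2.83 Y-2.83 E0.3819
G1 X4.00 Y0.00 E0.5093
G1 X2.83 Y2.83 E0.6366
G1 X0.00 Y4.00 E0.7639
G1 X-2.83 Y2.83 E0.8912
G1 X-4.00 Y0.00 E1.0185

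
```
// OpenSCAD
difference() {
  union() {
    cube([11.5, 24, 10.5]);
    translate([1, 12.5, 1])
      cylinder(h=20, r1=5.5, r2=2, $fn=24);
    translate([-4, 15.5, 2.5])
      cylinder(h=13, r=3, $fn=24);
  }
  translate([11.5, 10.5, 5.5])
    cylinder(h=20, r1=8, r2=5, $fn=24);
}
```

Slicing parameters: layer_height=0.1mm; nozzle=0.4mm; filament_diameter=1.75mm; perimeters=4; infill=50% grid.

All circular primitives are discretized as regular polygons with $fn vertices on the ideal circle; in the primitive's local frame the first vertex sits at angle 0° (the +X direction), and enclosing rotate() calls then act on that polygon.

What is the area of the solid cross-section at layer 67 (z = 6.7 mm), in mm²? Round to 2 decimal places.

At z = 6.7 mm: the 11.5×24 cube contributes its full rectangle (area 276.00 mm²); the cone at (1, 12.5) (r1=5.5→r2=2) has section circumradius 4.502 here — a regular 24-gon (area = (24/2)·4.502²·sin(360°/24) = 62.96 mm²); the r=3 cylinder at (-4, 15.5) gives a regular 24-gon of circumradius 3 (constant along its height) (area = (24/2)·3.000²·sin(360°/24) = 27.95 mm²); Combining (union): the regions partially overlap — summed areas 366.92 mm² minus the doubly-counted overlap 45.39 mm² gives 321.53 mm² — area = 321.53 mm²; the cone at (11.5, 10.5) contributes a regular 24-gon of circumradius 7.820 (interpolated between r1=8 and r2=5 at t=0.060) (area = (24/2)·7.820²·sin(360°/24) = 189.93 mm²); Taking the first minus the rest: starting from that combined region (321.53 mm²), the cone at (11.5, 10.5) partially overlaps it — only the 94.96 mm² overlap (of its 189.93 mm²) is removed, clipping the outline — area = 226.56 mm². Overall, the cross-section is a single solid region. Net area = 226.56 mm².

226.56 mm²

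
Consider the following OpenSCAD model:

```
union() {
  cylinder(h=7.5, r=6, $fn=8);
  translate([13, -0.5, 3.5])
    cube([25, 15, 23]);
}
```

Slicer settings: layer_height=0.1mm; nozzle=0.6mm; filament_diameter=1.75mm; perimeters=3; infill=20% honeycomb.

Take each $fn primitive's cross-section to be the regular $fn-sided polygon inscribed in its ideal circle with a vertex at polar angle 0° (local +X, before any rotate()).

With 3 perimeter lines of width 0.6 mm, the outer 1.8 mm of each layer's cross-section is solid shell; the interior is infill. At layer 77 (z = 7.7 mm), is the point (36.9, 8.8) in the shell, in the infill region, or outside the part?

shell

At z = 7.7 mm: the cylinder is not intersected at this z (z outside [0, 7.5]); the cube at (13, -0.5) is present — its section is the full 25×15 rectangle; Merging all regions: only the 25×15 cube at (13, -0.5) is present, so the union is just that shape — 1 connected region. Overall, the cross-section is a single solid region. The nearest boundary edge runs (38.00, -0.50)→(38.00, 14.50); distance from the point to it = 1.10 mm. The point is inside the cross-section, 1.10 mm from the nearest boundary — within the 1.8 mm shell band (3 × 0.6).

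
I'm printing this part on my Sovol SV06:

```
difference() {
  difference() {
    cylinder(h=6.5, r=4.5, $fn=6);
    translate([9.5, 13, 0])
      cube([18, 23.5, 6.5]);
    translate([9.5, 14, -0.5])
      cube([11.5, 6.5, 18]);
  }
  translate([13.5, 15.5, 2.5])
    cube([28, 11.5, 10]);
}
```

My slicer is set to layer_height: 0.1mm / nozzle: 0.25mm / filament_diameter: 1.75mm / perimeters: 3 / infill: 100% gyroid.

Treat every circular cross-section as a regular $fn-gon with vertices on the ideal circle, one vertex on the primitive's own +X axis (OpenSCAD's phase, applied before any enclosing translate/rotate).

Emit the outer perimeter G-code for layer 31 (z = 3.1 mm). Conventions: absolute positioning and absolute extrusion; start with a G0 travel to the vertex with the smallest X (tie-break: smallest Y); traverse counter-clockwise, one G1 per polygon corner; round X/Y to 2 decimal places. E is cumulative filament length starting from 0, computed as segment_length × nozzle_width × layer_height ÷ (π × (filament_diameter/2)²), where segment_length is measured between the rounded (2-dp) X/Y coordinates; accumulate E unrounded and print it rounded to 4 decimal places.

At z = 3.1 mm: the r=4.5 cylinder contributes a regular 6-gon of circumradius 4.5; the cube at (9.5, 13) (footprint 18×23.5) is included at this height; the cube at (9.5, 14) (footprint 11.5×6.5) is included at this height; Subtracting the remaining from the first: starting from the r=4.5 cylinder, the 18×23.5 cube at (9.5, 13) misses the remaining region (no effect); the 11.5×6.5 cube at (9.5, 14) misses the remaining region (no effect) — 1 connected region; the cube at (13.5, 15.5) is present — its section is the full 28×11.5 rectangle; Subtracting the remaining from the first: starting from the result so far, the 28×11.5 cube at (13.5, 15.5) misses the remaining region (no effect) — 1 connected region. The outline is a single polygon with 6 vertices. Extrusion per mm of travel: 0.25 × 0.1 / (π × 0.875²) = 0.010394. Accumulating E over each segment gives final E = 0.2807.

G0 X-4.50 Y0.00 Z3.10
G1 X-2.25 Y-3.90 E0.0468
G1 X2.25 Y-3.90 E0.0936
G1 X4.50 Y0.00 E0.1404
G1 X2.25 Y3.90 E0.1872
G1 X-2.25 Y3.90 E0.2339
G1 X-4.50 Y0.00 E0.2807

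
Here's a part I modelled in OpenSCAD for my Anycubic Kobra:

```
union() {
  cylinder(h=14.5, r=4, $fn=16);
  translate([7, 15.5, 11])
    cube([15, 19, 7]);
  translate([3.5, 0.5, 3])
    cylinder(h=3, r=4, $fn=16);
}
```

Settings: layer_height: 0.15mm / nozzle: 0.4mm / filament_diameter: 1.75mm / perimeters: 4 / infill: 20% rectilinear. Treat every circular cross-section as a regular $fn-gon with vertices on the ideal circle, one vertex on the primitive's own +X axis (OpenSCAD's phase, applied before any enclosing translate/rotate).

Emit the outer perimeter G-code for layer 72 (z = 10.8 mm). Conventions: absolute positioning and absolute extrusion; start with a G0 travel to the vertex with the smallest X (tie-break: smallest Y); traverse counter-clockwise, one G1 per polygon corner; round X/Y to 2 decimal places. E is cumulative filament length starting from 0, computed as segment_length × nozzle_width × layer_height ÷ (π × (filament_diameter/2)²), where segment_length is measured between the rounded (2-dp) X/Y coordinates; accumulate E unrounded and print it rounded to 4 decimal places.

G0 X-4.00 Y0.00 Z10.80
G1 X-3.70 Y-1.53 E0.0389
G1 X-2.83 Y-2.83 E0.0779
G1 X-1.53 Y-3.70 E0.1169
G1 X0.00 Y-4.00 E0.1558
G1 X1.53 Y-3.70 E0.1947
G1 X2.83 Y-2.83 E0.2337
G1 X3.70 Y-1.53 E0.2728
G1 X4.00 Y0.00 E0.3117
G1 X3.70 Y1.53 E0.3505
G1 X2.83 Y2.83 E0.3896
G1 X1.53 Y3.70 E0.4286
G1 X0.00 Y4.00 E0.4675
G1 X-1.53 Y3.70 E0.5064
G1 X-2.83 Y2.83 E0.5454
G1 X-3.70 Y1.53 E0.5844
G1 X-4.00 Y0.00 E0.6233

At z = 10.8 mm: the r=4 cylinder contributes a regular 16-gon of circumradius 4; the cube at (7, 15.5) is absent (z outside [11, 18]); the cylinder at (3.5, 0.5) does not reach this height (z outside [3, 6]); Taking the union: only the r=4 cylinder is present, so the union is just that shape — 1 connected region. The outline is a single polygon with 16 vertices. Extrusion per mm of travel: 0.4 × 0.15 / (π × 0.875²) = 0.024945. Accumulating E over each segment gives final E = 0.6233.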